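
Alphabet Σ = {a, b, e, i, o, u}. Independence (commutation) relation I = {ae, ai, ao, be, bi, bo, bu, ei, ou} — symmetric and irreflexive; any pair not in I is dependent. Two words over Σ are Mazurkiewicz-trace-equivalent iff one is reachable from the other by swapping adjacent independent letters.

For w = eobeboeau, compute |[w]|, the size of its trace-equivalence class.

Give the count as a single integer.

56

0(e) covers ∅
1(o) covers 0:e
2(b) covers ∅
3(e) covers 1:o
4(b) covers 2:b
5(o) covers 3:e
6(e) covers 5:o
7(a) covers 4:b
8(u) covers 6:e, 7:a
floor of heap: 0:e, 2:b
completions by unplaced set U, small U first (add the entries for U minus each lowest piece of U):
  |U|=1: {8}:1
  |U|=2: {6,8}:1  {7,8}:1
  |U|=3: {4,7,8}:1  {5,6,8}:1  {6,7,8}:2
  |U|=4: {2,4,7,8}:1  {3,5,6,8}:1  {4,6,7,8}:3  {5,6,7,8}:3
  |U|=5: {1,3,5,6,8}:1  {2,4,6,7,8}:4  {3,5,6,7,8}:4  {4,5,6,7,8}:6
  |U|=6: {0,1,3,5,6,8}:1  {1,3,5,6,7,8}:5  {2,4,5,6,7,8}:10  {3,4,5,6,7,8}:10
  |U|=7: {0,1,3,5,6,7,8}:6  {1,3,4,5,6,7,8}:15  {2,3,4,5,6,7,8}:20
  start at 0(e): 35
  start at 2(b): 21
sum over floor = 56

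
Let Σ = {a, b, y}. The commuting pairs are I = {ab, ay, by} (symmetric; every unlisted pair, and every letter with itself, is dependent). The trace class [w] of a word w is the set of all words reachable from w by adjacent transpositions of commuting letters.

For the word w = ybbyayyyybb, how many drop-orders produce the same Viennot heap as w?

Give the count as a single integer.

2310

#0=y has no predecessor
#1=b has no predecessor
#2=b depends on [1:b]
#3=y depends on [0:y]
#4=a has no predecessor
#5=y depends on [3:y]
#6=y depends on [5:y]
#7=y depends on [6:y]
#8=y depends on [7:y]
#9=b depends on [2:b]
#10=b depends on [9:b]
sources: [0:y, 1:b, 4:a]
N(rest) = Σ N(rest − s) over sources s of rest; N(one piece) = 1:
  size 1 → [4]=1  [8]=1  [10]=1
  size 2 → [4,8]=2  [4,10]=2  [7,8]=1  [8,10]=2  [9,10]=1
  size 3 → [2,9,10]=1  [4,7,8]=3  [4,8,10]=6  [4,9,10]=3  [6,7,8]=1  [7,8,10]=3  [8,9,10]=3
  size 4 → [1,2,9,10]=1  [2,4,9,10]=4  [2,8,9,10]=4  [4,6,7,8]=4  [4,7,8,10]=12  [4,8,9,10]=12  [5,6,7,8]=1  [6,7,8,10]=4  [7,8,9,10]=6
  size 5 → [1,2,4,9,10]=5  [1,2,8,9,10]=5  [2,4,8,9,10]=20  [2,7,8,9,10]=10  [3,5,6,7,8]=1  [4,5,6,7,8]=5  [4,6,7,8,10]=20  [4,7,8,9,10]=30  [5,6,7,8,10]=5  [6,7,8,9,10]=10
  size 6 → [0,3,5,6,7,8]=1  [1,2,4,8,9,10]=30  [1,2,7,8,9,10]=15  [2,4,7,8,9,10]=60  [2,6,7,8,9,10]=20  [3,4,5,6,7,8]=6  [3,5,6,7,8,10]=6  [4,5,6,7,8,10]=30  [4,6,7,8,9,10]=60  [5,6,7,8,9,10]=15
  size 7 → [0,3,4,5,6,7,8]=7  [0,3,5,6,7,8,10]=7  [1,2,4,7,8,9,10]=105  [1,2,6,7,8,9,10]=35  [2,4,6,7,8,9,10]=140  [2,5,6,7,8,9,10]=35  [3,4,5,6,7,8,10]=42  [3,5,6,7,8,9,10]=21  [4,5,6,7,8,9,10]=105
  size 8 → [0,3,4,5,6,7,8,10]=56  [0,3,5,6,7,8,9,10]=28  [1,2,4,6,7,8,9,10]=280  [1,2,5,6,7,8,9,10]=70  [2,3,5,6,7,8,9,10]=56  [2,4,5,6,7,8,9,10]=280  [3,4,5,6,7,8,9,10]=168
  size 9 → [0,2,3,5,6,7,8,9,10]=84  [0,3,4,5,6,7,8,9,10]=252  [1,2,3,5,6,7,8,9,10]=126  [1,2,4,5,6,7,8,9,10]=630  [2,3,4,5,6,7,8,9,10]=504
  first=0(y) contributes 1260
  first=1(b) contributes 840
  first=4(a) contributes 210
|[w]| = 2310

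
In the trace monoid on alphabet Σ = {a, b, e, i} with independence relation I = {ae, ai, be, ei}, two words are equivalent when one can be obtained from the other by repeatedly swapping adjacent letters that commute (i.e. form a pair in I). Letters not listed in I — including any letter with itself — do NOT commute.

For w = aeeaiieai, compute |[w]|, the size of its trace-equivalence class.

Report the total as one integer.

0(a) covers ∅
1(e) covers ∅
2(e) covers 1:e
3(a) covers 0:a
4(i) covers ∅
5(i) covers 4:i
6(e) covers 2:e
7(a) covers 3:a
8(i) covers 5:i
floor of heap: 0:a, 1:e, 4:i
completions by unplaced set U, small U first (add the entries for U minus each lowest piece of U):
  |U|=1: {6}:1  {7}:1  {8}:1
  |U|=2: {2,6}:1  {3,7}:1  {5,8}:1  {6,7}:2  {6,8}:2  {7,8}:2
  |U|=3: {0,3,7}:1  {1,2,6}:1  {2,6,7}:3  {2,6,8}:3  {3,6,7}:3  {3,7,8}:3  {4,5,8}:1  {5,6,8}:3  {5,7,8}:3  {6,7,8}:6
  |U|=4: {0,3,6,7}:4  {0,3,7,8}:4  {1,2,6,7}:4  {1,2,6,8}:4  {2,3,6,7}:6  {2,5,6,8}:6  {2,6,7,8}:12  {3,5,7,8}:6  {3,6,7,8}:12  {4,5,6,8}:4  {4,5,7,8}:4  {5,6,7,8}:12
  |U|=5: {0,2,3,6,7}:10  {0,3,5,7,8}:10  {0,3,6,7,8}:20  {1,2,3,6,7}:10  {1,2,5,6,8}:10  {1,2,6,7,8}:20  {2,3,6,7,8}:30  {2,4,5,6,8}:10  {2,5,6,7,8}:30  {3,4,5,7,8}:10  {3,5,6,7,8}:30  {4,5,6,7,8}:20
  |U|=6: {0,1,2,3,6,7}:20  {0,2,3,6,7,8}:60  {0,3,4,5,7,8}:20  {0,3,5,6,7,8}:60  {1,2,3,6,7,8}:60  {1,2,4,5,6,8}:20  {1,2,5,6,7,8}:60  {2,3,5,6,7,8}:90  {2,4,5,6,7,8}:60  {3,4,5,6,7,8}:60
  |U|=7: {0,1,2,3,6,7,8}:140  {0,2,3,5,6,7,8}:210  {0,3,4,5,6,7,8}:140  {1,2,3,5,6,7,8}:210  {1,2,4,5,6,7,8}:140  {2,3,4,5,6,7,8}:210
  start at 0(a): 560
  start at 1(e): 560
  start at 4(i): 560
sum over floor = 1680

1680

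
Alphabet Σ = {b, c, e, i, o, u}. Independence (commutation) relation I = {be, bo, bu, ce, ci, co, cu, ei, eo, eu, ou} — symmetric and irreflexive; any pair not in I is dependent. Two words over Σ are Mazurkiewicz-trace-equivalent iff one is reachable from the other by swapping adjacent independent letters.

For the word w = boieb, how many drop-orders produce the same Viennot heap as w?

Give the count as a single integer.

10

#0=b has no predecessor
#1=o has no predecessor
#2=i depends on [0:b, 1:o]
#3=e has no predecessor
#4=b depends on [2:i]
sources: [0:b, 1:o, 3:e]
N(rest) = Σ N(rest − s) over sources s of rest; N(one piece) = 1:
  size 1 → [3]=1  [4]=1
  size 2 → [2,4]=1  [3,4]=2
  size 3 → [0,2,4]=1  [1,2,4]=1  [2,3,4]=3
  first=0(b) contributes 4
  first=1(o) contributes 4
  first=3(e) contributes 2
|[w]| = 10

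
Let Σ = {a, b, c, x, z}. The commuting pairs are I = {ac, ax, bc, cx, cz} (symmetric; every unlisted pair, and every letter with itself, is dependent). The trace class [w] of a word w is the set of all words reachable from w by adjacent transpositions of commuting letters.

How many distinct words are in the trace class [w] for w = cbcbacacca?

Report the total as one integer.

drop 0:c onto floor
drop 1:b onto floor
drop 2:c onto {0:c}
drop 3:b onto {1:b}
drop 4:a onto {3:b}
drop 5:c onto {2:c}
drop 6:a onto {4:a}
drop 7:c onto {5:c}
drop 8:c onto {7:c}
drop 9:a onto {6:a}
ground layer = {0:c, 1:b}
drop-orders for the pieces not yet dropped (sum over which currently-grounded one goes next):
  1 to go: {8} 1  {9} 1
  2 to go: {6,9} 1  {7,8} 1  {8,9} 2
  3 to go: {4,6,9} 1  {5,7,8} 1  {6,8,9} 3  {7,8,9} 3
  4 to go: {2,5,7,8} 1  {3,4,6,9} 1  {4,6,8,9} 4  {5,7,8,9} 4  {6,7,8,9} 6
  5 to go: {0,2,5,7,8} 1  {1,3,4,6,9} 1  {2,5,7,8,9} 5  {3,4,6,8,9} 5  {4,6,7,8,9} 10  {5,6,7,8,9} 10
  6 to go: {0,2,5,7,8,9} 6  {1,3,4,6,8,9} 6  {2,5,6,7,8,9} 15  {3,4,6,7,8,9} 15  {4,5,6,7,8,9} 20
  7 to go: {0,2,5,6,7,8,9} 21  {1,3,4,6,7,8,9} 21  {2,4,5,6,7,8,9} 35  {3,4,5,6,7,8,9} 35
  8 to go: {0,2,4,5,6,7,8,9} 56  {1,3,4,5,6,7,8,9} 56  {2,3,4,5,6,7,8,9} 70
  if 0:c drops first: 126 orders
  if 1:b drops first: 126 orders
heap linearizations: 252

252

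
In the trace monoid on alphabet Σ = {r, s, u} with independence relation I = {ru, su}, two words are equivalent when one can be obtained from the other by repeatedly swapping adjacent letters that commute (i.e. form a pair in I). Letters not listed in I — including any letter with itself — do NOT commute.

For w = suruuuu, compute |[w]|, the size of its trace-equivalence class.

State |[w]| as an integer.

21

drop 0:s onto floor
drop 1:u onto floor
drop 2:r onto {0:s}
drop 3:u onto {1:u}
drop 4:u onto {3:u}
drop 5:u onto {4:u}
drop 6:u onto {5:u}
ground layer = {0:s, 1:u}
drop-orders for the pieces not yet dropped (sum over which currently-grounded one goes next):
  1 to go: {2} 1  {6} 1
  2 to go: {0,2} 1  {2,6} 2  {5,6} 1
  3 to go: {0,2,6} 3  {2,5,6} 3  {4,5,6} 1
  4 to go: {0,2,5,6} 6  {2,4,5,6} 4  {3,4,5,6} 1
  5 to go: {0,2,4,5,6} 10  {1,3,4,5,6} 1  {2,3,4,5,6} 5
  if 0:s drops first: 6 orders
  if 1:u drops first: 15 orders
heap linearizations: 21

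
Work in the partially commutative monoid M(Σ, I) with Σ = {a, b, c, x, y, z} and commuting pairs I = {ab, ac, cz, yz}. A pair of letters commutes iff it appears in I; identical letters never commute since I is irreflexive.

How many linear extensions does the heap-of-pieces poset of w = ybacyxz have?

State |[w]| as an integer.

3

piece 0:y — minimal
piece 1:b rests on {0:y}
piece 2:a rests on {0:y}
piece 3:c rests on {1:b}
piece 4:y rests on {2:a, 3:c}
piece 5:x rests on {4:y}
piece 6:z rests on {5:x}
minimal pieces: {0:y}
ways to finish when only these pieces remain (= sum over removing one remaining piece with nothing left below it):
  1 left: {6}→1
  2 left: {5,6}→1
  3 left: {4,5,6}→1
  4 left: {2,4,5,6}→1  {3,4,5,6}→1
  5 left: {1,3,4,5,6}→1  {2,3,4,5,6}→2
  placing 0:y first → 3 extensions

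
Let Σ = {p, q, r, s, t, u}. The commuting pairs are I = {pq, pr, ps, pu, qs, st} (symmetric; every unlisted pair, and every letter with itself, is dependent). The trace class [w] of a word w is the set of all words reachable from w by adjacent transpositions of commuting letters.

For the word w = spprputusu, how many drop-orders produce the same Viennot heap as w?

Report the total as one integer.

drop 0:s onto floor
drop 1:p onto floor
drop 2:p onto {1:p}
drop 3:r onto {0:s}
drop 4:p onto {2:p}
drop 5:u onto {3:r}
drop 6:t onto {4:p, 5:u}
drop 7:u onto {6:t}
drop 8:s onto {7:u}
drop 9:u onto {8:s}
ground layer = {0:s, 1:p}
drop-orders for the pieces not yet dropped (sum over which currently-grounded one goes next):
  1 to go: {9} 1
  2 to go: {8,9} 1
  3 to go: {7,8,9} 1
  4 to go: {6,7,8,9} 1
  5 to go: {4,6,7,8,9} 1  {5,6,7,8,9} 1
  6 to go: {2,4,6,7,8,9} 1  {3,5,6,7,8,9} 1  {4,5,6,7,8,9} 2
  7 to go: {0,3,5,6,7,8,9} 1  {1,2,4,6,7,8,9} 1  {2,4,5,6,7,8,9} 3  {3,4,5,6,7,8,9} 3
  8 to go: {0,3,4,5,6,7,8,9} 4  {1,2,4,5,6,7,8,9} 4  {2,3,4,5,6,7,8,9} 6
  if 0:s drops first: 10 orders
  if 1:p drops first: 10 orders
heap linearizations: 20

20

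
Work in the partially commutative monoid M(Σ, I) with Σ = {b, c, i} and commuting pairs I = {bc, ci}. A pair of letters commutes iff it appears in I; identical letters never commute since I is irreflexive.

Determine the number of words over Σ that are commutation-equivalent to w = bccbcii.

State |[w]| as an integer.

#0=b has no predecessor
#1=c has no predecessor
#2=c depends on [1:c]
#3=b depends on [0:b]
#4=c depends on [2:c]
#5=i depends on [3:b]
#6=i depends on [5:i]
sources: [0:b, 1:c]
N(rest) = Σ N(rest − s) over sources s of rest; N(one piece) = 1:
  size 1 → [4]=1  [6]=1
  size 2 → [2,4]=1  [4,6]=2  [5,6]=1
  size 3 → [1,2,4]=1  [2,4,6]=3  [3,5,6]=1  [4,5,6]=3
  size 4 → [0,3,5,6]=1  [1,2,4,6]=4  [2,4,5,6]=6  [3,4,5,6]=4
  size 5 → [0,3,4,5,6]=5  [1,2,4,5,6]=10  [2,3,4,5,6]=10
  first=0(b) contributes 20
  first=1(c) contributes 15
|[w]| = 35

35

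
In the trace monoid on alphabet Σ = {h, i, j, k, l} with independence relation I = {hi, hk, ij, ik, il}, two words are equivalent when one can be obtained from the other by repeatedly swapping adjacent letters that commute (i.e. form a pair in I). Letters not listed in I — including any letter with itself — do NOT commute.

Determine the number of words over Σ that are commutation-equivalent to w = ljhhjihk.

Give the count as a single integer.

drop 0:l onto floor
drop 1:j onto {0:l}
drop 2:h onto {1:j}
drop 3:h onto {2:h}
drop 4:j onto {3:h}
drop 5:i onto floor
drop 6:h onto {4:j}
drop 7:k onto {4:j}
ground layer = {0:l, 5:i}
drop-orders for the pieces not yet dropped (sum over which currently-grounded one goes next):
  1 to go: {5} 1  {6} 1  {7} 1
  2 to go: {5,6} 2  {5,7} 2  {6,7} 2
  3 to go: {4,6,7} 2  {5,6,7} 6
  4 to go: {3,4,6,7} 2  {4,5,6,7} 8
  5 to go: {2,3,4,6,7} 2  {3,4,5,6,7} 10
  6 to go: {1,2,3,4,6,7} 2  {2,3,4,5,6,7} 12
  if 0:l drops first: 14 orders
  if 5:i drops first: 2 orders
heap linearizations: 16

16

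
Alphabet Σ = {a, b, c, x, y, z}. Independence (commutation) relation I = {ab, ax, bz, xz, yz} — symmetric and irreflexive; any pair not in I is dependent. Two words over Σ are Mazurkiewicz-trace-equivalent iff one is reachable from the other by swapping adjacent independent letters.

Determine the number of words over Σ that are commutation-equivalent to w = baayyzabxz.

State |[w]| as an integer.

72

0(b) covers ∅
1(a) covers ∅
2(a) covers 1:a
3(y) covers 0:b, 2:a
4(y) covers 3:y
5(z) covers 2:a
6(a) covers 4:y, 5:z
7(b) covers 4:y
8(x) covers 7:b
9(z) covers 6:a
floor of heap: 0:b, 1:a
completions by unplaced set U, small U first (add the entries for U minus each lowest piece of U):
  |U|=1: {8}:1  {9}:1
  |U|=2: {6,9}:1  {7,8}:1  {8,9}:2
  |U|=3: {5,6,9}:1  {6,8,9}:3  {7,8,9}:3
  |U|=4: {5,6,8,9}:4  {6,7,8,9}:6
  |U|=5: {4,6,7,8,9}:6  {5,6,7,8,9}:10
  |U|=6: {3,4,6,7,8,9}:6  {4,5,6,7,8,9}:16
  |U|=7: {0,3,4,6,7,8,9}:6  {3,4,5,6,7,8,9}:22
  |U|=8: {0,3,4,5,6,7,8,9}:28  {2,3,4,5,6,7,8,9}:22
  start at 0(b): 22
  start at 1(a): 50
sum over floor = 72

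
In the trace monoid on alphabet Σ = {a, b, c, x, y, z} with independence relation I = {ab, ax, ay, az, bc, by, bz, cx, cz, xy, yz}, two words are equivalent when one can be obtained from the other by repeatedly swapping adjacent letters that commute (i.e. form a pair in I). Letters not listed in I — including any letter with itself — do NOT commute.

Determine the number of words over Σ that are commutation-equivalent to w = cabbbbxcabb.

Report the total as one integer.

0(c) covers ∅
1(a) covers 0:c
2(b) covers ∅
3(b) covers 2:b
4(b) covers 3:b
5(b) covers 4:b
6(x) covers 5:b
7(c) covers 1:a
8(a) covers 7:c
9(b) covers 6:x
10(b) covers 9:b
floor of heap: 0:c, 2:b
completions by unplaced set U, small U first (add the entries for U minus each lowest piece of U):
  |U|=1: {8}:1  {10}:1
  |U|=2: {7,8}:1  {8,10}:2  {9,10}:1
  |U|=3: {1,7,8}:1  {6,9,10}:1  {7,8,10}:3  {8,9,10}:3
  |U|=4: {0,1,7,8}:1  {1,7,8,10}:4  {5,6,9,10}:1  {6,8,9,10}:4  {7,8,9,10}:6
  |U|=5: {0,1,7,8,10}:5  {1,7,8,9,10}:10  {4,5,6,9,10}:1  {5,6,8,9,10}:5  {6,7,8,9,10}:10
  |U|=6: {0,1,7,8,9,10}:15  {1,6,7,8,9,10}:20  {3,4,5,6,9,10}:1  {4,5,6,8,9,10}:6  {5,6,7,8,9,10}:15
  |U|=7: {0,1,6,7,8,9,10}:35  {1,5,6,7,8,9,10}:35  {2,3,4,5,6,9,10}:1  {3,4,5,6,8,9,10}:7  {4,5,6,7,8,9,10}:21
  |U|=8: {0,1,5,6,7,8,9,10}:70  {1,4,5,6,7,8,9,10}:56  {2,3,4,5,6,8,9,10}:8  {3,4,5,6,7,8,9,10}:28
  |U|=9: {0,1,4,5,6,7,8,9,10}:126  {1,3,4,5,6,7,8,9,10}:84  {2,3,4,5,6,7,8,9,10}:36
  start at 0(c): 120
  start at 2(b): 210
sum over floor = 330

330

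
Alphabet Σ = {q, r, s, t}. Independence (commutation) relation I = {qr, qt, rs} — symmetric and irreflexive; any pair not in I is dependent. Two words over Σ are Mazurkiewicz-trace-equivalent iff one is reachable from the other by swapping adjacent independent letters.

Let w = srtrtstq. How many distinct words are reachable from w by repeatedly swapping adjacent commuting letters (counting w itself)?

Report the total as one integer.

#0=s has no predecessor
#1=r has no predecessor
#2=t depends on [0:s, 1:r]
#3=r depends on [2:t]
#4=t depends on [3:r]
#5=s depends on [4:t]
#6=t depends on [5:s]
#7=q depends on [5:s]
sources: [0:s, 1:r]
N(rest) = Σ N(rest − s) over sources s of rest; N(one piece) = 1:
  size 1 → [6]=1  [7]=1
  size 2 → [6,7]=2
  size 3 → [5,6,7]=2
  size 4 → [4,5,6,7]=2
  size 5 → [3,4,5,6,7]=2
  size 6 → [2,3,4,5,6,7]=2
  first=0(s) contributes 2
  first=1(r) contributes 2
|[w]| = 4

4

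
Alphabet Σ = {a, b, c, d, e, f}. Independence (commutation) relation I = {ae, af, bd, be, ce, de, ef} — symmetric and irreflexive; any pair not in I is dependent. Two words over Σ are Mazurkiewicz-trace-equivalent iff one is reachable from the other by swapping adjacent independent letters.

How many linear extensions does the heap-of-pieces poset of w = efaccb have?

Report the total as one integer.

#0=e has no predecessor
#1=f has no predecessor
#2=a has no predecessor
#3=c depends on [1:f, 2:a]
#4=c depends on [3:c]
#5=b depends on [4:c]
sources: [0:e, 1:f, 2:a]
N(rest) = Σ N(rest − s) over sources s of rest; N(one piece) = 1:
  size 1 → [0]=1  [5]=1
  size 2 → [0,5]=2  [4,5]=1
  size 3 → [0,4,5]=3  [3,4,5]=1
  size 4 → [0,3,4,5]=4  [1,3,4,5]=1  [2,3,4,5]=1
  first=0(e) contributes 2
  first=1(f) contributes 5
  first=2(a) contributes 5
|[w]| = 12

12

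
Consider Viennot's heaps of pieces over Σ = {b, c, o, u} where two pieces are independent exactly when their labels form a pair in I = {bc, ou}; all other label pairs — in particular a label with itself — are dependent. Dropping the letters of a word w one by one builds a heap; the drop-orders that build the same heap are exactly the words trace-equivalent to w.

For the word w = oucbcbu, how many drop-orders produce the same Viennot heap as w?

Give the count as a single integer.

#0=o has no predecessor
#1=u has no predecessor
#2=c depends on [0:o, 1:u]
#3=b depends on [0:o, 1:u]
#4=c depends on [2:c]
#5=b depends on [3:b]
#6=u depends on [4:c, 5:b]
sources: [0:o, 1:u]
N(rest) = Σ N(rest − s) over sources s of rest; N(one piece) = 1:
  size 1 → [6]=1
  size 2 → [4,6]=1  [5,6]=1
  size 3 → [2,4,6]=1  [3,5,6]=1  [4,5,6]=2
  size 4 → [2,4,5,6]=3  [3,4,5,6]=3
  size 5 → [2,3,4,5,6]=6
  first=0(o) contributes 6
  first=1(u) contributes 6
|[w]| = 12

12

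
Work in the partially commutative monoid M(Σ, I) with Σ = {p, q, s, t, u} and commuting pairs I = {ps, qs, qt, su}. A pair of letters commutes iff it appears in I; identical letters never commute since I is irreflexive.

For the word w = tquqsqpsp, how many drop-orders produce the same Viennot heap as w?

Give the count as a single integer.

49

0(t) covers ∅
1(q) covers ∅
2(u) covers 0:t, 1:q
3(q) covers 2:u
4(s) covers 0:t
5(q) covers 3:q
6(p) covers 5:q
7(s) covers 4:s
8(p) covers 6:p
floor of heap: 0:t, 1:q
completions by unplaced set U, small U first (add the entries for U minus each lowest piece of U):
  |U|=1: {7}:1  {8}:1
  |U|=2: {4,7}:1  {6,8}:1  {7,8}:2
  |U|=3: {4,7,8}:3  {5,6,8}:1  {6,7,8}:3
  |U|=4: {3,5,6,8}:1  {4,6,7,8}:6  {5,6,7,8}:4
  |U|=5: {2,3,5,6,8}:1  {3,5,6,7,8}:5  {4,5,6,7,8}:10
  |U|=6: {1,2,3,5,6,8}:1  {2,3,5,6,7,8}:6  {3,4,5,6,7,8}:15
  |U|=7: {1,2,3,5,6,7,8}:7  {2,3,4,5,6,7,8}:21
  start at 0(t): 28
  start at 1(q): 21
sum over floor = 49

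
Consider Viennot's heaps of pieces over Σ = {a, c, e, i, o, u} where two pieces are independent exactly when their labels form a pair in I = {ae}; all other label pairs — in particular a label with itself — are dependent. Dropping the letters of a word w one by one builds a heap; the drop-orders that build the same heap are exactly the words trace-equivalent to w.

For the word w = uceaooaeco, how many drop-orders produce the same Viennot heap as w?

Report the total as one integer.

4

#0=u has no predecessor
#1=c depends on [0:u]
#2=e depends on [1:c]
#3=a depends on [1:c]
#4=o depends on [2:e, 3:a]
#5=o depends on [4:o]
#6=a depends on [5:o]
#7=e depends on [5:o]
#8=c depends on [6:a, 7:e]
#9=o depends on [8:c]
sources: [0:u]
N(rest) = Σ N(rest − s) over sources s of rest; N(one piece) = 1:
  size 1 → [9]=1
  size 2 → [8,9]=1
  size 3 → [6,8,9]=1  [7,8,9]=1
  size 4 → [6,7,8,9]=2
  size 5 → [5,6,7,8,9]=2
  size 6 → [4,5,6,7,8,9]=2
  size 7 → [2,4,5,6,7,8,9]=2  [3,4,5,6,7,8,9]=2
  size 8 → [2,3,4,5,6,7,8,9]=4
  first=0(u) contributes 4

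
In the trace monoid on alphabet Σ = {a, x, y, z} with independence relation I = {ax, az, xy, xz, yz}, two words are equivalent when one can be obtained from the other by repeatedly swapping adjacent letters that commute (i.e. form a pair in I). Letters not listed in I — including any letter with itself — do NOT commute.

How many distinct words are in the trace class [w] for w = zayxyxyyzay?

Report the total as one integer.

0(z) covers ∅
1(a) covers ∅
2(y) covers 1:a
3(x) covers ∅
4(y) covers 2:y
5(x) covers 3:x
6(y) covers 4:y
7(y) covers 6:y
8(z) covers 0:z
9(a) covers 7:y
10(y) covers 9:a
floor of heap: 0:z, 1:a, 3:x
completions by unplaced set U, small U first (add the entries for U minus each lowest piece of U):
  |U|=1: {5}:1  {8}:1  {10}:1
  |U|=2: {0,8}:1  {3,5}:1  {5,8}:2  {5,10}:2  {8,10}:2  {9,10}:1
  |U|=3: {0,5,8}:3  {0,8,10}:3  {3,5,8}:3  {3,5,10}:3  {5,8,10}:6  {5,9,10}:3  {7,9,10}:1  {8,9,10}:3
  |U|=4: {0,3,5,8}:6  {0,5,8,10}:12  {0,8,9,10}:6  {3,5,8,10}:12  {3,5,9,10}:6  {5,7,9,10}:4  {5,8,9,10}:12  {6,7,9,10}:1  {7,8,9,10}:4
  |U|=5: {0,3,5,8,10}:30  {0,5,8,9,10}:30  {0,7,8,9,10}:10  {3,5,7,9,10}:10  {3,5,8,9,10}:30  {4,6,7,9,10}:1  {5,6,7,9,10}:5  {5,7,8,9,10}:20  {6,7,8,9,10}:5
  |U|=6: {0,3,5,8,9,10}:90  {0,5,7,8,9,10}:60  {0,6,7,8,9,10}:15  {2,4,6,7,9,10}:1  {3,5,6,7,9,10}:15  {3,5,7,8,9,10}:60  {4,5,6,7,9,10}:6  {4,6,7,8,9,10}:6  {5,6,7,8,9,10}:30
  |U|=7: {0,3,5,7,8,9,10}:210  {0,4,6,7,8,9,10}:21  {0,5,6,7,8,9,10}:105  {1,2,4,6,7,9,10}:1  {2,4,5,6,7,9,10}:7  {2,4,6,7,8,9,10}:7  {3,4,5,6,7,9,10}:21  {3,5,6,7,8,9,10}:105  {4,5,6,7,8,9,10}:42
  |U|=8: {0,2,4,6,7,8,9,10}:28  {0,3,5,6,7,8,9,10}:420  {0,4,5,6,7,8,9,10}:168  {1,2,4,5,6,7,9,10}:8  {1,2,4,6,7,8,9,10}:8  {2,3,4,5,6,7,9,10}:28  {2,4,5,6,7,8,9,10}:56  {3,4,5,6,7,8,9,10}:168
  |U|=9: {0,1,2,4,6,7,8,9,10}:36  {0,2,4,5,6,7,8,9,10}:252  {0,3,4,5,6,7,8,9,10}:756  {1,2,3,4,5,6,7,9,10}:36  {1,2,4,5,6,7,8,9,10}:72  {2,3,4,5,6,7,8,9,10}:252
  start at 0(z): 360
  start at 1(a): 1260
  start at 3(x): 360
sum over floor = 1980

1980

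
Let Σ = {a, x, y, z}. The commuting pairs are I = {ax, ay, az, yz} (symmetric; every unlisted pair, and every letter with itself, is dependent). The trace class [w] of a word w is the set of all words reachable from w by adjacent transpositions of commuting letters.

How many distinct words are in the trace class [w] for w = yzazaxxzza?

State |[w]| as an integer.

360

drop 0:y onto floor
drop 1:z onto floor
drop 2:a onto floor
drop 3:z onto {1:z}
drop 4:a onto {2:a}
drop 5:x onto {0:y, 3:z}
drop 6:x onto {5:x}
drop 7:z onto {6:x}
drop 8:z onto {7:z}
drop 9:a onto {4:a}
ground layer = {0:y, 1:z, 2:a}
drop-orders for the pieces not yet dropped (sum over which currently-grounded one goes next):
  1 to go: {8} 1  {9} 1
  2 to go: {4,9} 1  {7,8} 1  {8,9} 2
  3 to go: {2,4,9} 1  {4,8,9} 3  {6,7,8} 1  {7,8,9} 3
  4 to go: {2,4,8,9} 4  {4,7,8,9} 6  {5,6,7,8} 1  {6,7,8,9} 4
  5 to go: {0,5,6,7,8} 1  {2,4,7,8,9} 10  {3,5,6,7,8} 1  {4,6,7,8,9} 10  {5,6,7,8,9} 5
  6 to go: {0,3,5,6,7,8} 2  {0,5,6,7,8,9} 6  {1,3,5,6,7,8} 1  {2,4,6,7,8,9} 20  {3,5,6,7,8,9} 6  {4,5,6,7,8,9} 15
  7 to go: {0,1,3,5,6,7,8} 3  {0,3,5,6,7,8,9} 14  {0,4,5,6,7,8,9} 21  {1,3,5,6,7,8,9} 7  {2,4,5,6,7,8,9} 35  {3,4,5,6,7,8,9} 21
  8 to go: {0,1,3,5,6,7,8,9} 24  {0,2,4,5,6,7,8,9} 56  {0,3,4,5,6,7,8,9} 56  {1,3,4,5,6,7,8,9} 28  {2,3,4,5,6,7,8,9} 56
  if 0:y drops first: 84 orders
  if 1:z drops first: 168 orders
  if 2:a drops first: 108 orders
heap linearizations: 360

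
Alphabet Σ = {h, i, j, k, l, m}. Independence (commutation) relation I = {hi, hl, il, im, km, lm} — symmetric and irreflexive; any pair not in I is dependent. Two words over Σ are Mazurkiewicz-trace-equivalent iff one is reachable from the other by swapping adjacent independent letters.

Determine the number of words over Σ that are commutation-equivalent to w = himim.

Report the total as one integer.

#0=h has no predecessor
#1=i has no predecessor
#2=m depends on [0:h]
#3=i depends on [1:i]
#4=m depends on [2:m]
sources: [0:h, 1:i]
N(rest) = Σ N(rest − s) over sources s of rest; N(one piece) = 1:
  size 1 → [3]=1  [4]=1
  size 2 → [1,3]=1  [2,4]=1  [3,4]=2
  size 3 → [0,2,4]=1  [1,3,4]=3  [2,3,4]=3
  first=0(h) contributes 6
  first=1(i) contributes 4
|[w]| = 10

10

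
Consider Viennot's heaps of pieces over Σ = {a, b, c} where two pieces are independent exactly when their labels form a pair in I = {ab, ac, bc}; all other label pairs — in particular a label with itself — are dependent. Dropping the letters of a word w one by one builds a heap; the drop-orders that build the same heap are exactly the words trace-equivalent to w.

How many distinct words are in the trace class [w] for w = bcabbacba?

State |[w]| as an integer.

1260

0(b) covers ∅
1(c) covers ∅
2(a) covers ∅
3(b) covers 0:b
4(b) covers 3:b
5(a) covers 2:a
6(c) covers 1:c
7(b) covers 4:b
8(a) covers 5:a
floor of heap: 0:b, 1:c, 2:a
completions by unplaced set U, small U first (add the entries for U minus each lowest piece of U):
  |U|=1: {6}:1  {7}:1  {8}:1
  |U|=2: {1,6}:1  {4,7}:1  {5,8}:1  {6,7}:2  {6,8}:2  {7,8}:2
  |U|=3: {1,6,7}:3  {1,6,8}:3  {2,5,8}:1  {3,4,7}:1  {4,6,7}:3  {4,7,8}:3  {5,6,8}:3  {5,7,8}:3  {6,7,8}:6
  |U|=4: {0,3,4,7}:1  {1,4,6,7}:6  {1,5,6,8}:6  {1,6,7,8}:12  {2,5,6,8}:4  {2,5,7,8}:4  {3,4,6,7}:4  {3,4,7,8}:4  {4,5,7,8}:6  {4,6,7,8}:12  {5,6,7,8}:12
  |U|=5: {0,3,4,6,7}:5  {0,3,4,7,8}:5  {1,2,5,6,8}:10  {1,3,4,6,7}:10  {1,4,6,7,8}:30  {1,5,6,7,8}:30  {2,4,5,7,8}:10  {2,5,6,7,8}:20  {3,4,5,7,8}:10  {3,4,6,7,8}:20  {4,5,6,7,8}:30
  |U|=6: {0,1,3,4,6,7}:15  {0,3,4,5,7,8}:15  {0,3,4,6,7,8}:30  {1,2,5,6,7,8}:60  {1,3,4,6,7,8}:60  {1,4,5,6,7,8}:90  {2,3,4,5,7,8}:20  {2,4,5,6,7,8}:60  {3,4,5,6,7,8}:60
  |U|=7: {0,1,3,4,6,7,8}:105  {0,2,3,4,5,7,8}:35  {0,3,4,5,6,7,8}:105  {1,2,4,5,6,7,8}:210  {1,3,4,5,6,7,8}:210  {2,3,4,5,6,7,8}:140
  start at 0(b): 560
  start at 1(c): 280
  start at 2(a): 420
sum over floor = 1260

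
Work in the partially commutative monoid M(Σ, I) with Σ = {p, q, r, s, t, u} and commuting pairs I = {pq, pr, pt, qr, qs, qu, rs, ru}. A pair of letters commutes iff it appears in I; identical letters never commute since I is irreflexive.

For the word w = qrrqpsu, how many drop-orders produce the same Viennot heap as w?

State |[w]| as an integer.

piece 0:q — minimal
piece 1:r — minimal
piece 2:r rests on {1:r}
piece 3:q rests on {0:q}
piece 4:p — minimal
piece 5:s rests on {4:p}
piece 6:u rests on {5:s}
minimal pieces: {0:q, 1:r, 4:p}
ways to finish when only these pieces remain (= sum over removing one remaining piece with nothing left below it):
  1 left: {2}→1  {3}→1  {6}→1
  2 left: {0,3}→1  {1,2}→1  {2,3}→2  {2,6}→2  {3,6}→2  {5,6}→1
  3 left: {0,2,3}→3  {0,3,6}→3  {1,2,3}→3  {1,2,6}→3  {2,3,6}→6  {2,5,6}→3  {3,5,6}→3  {4,5,6}→1
  4 left: {0,1,2,3}→6  {0,2,3,6}→12  {0,3,5,6}→6  {1,2,3,6}→12  {1,2,5,6}→6  {2,3,5,6}→12  {2,4,5,6}→4  {3,4,5,6}→4
  5 left: {0,1,2,3,6}→30  {0,2,3,5,6}→30  {0,3,4,5,6}→10  {1,2,3,5,6}→30  {1,2,4,5,6}→10  {2,3,4,5,6}→20
  placing 0:q first → 60 extensions
  placing 1:r first → 60 extensions
  placing 4:p first → 90 extensions
total linear extensions = 210

210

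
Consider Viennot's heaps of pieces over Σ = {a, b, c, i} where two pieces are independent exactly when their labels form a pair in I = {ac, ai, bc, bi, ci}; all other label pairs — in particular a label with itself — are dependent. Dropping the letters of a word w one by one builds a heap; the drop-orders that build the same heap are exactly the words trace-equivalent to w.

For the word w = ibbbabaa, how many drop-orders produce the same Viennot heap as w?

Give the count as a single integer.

8

0(i) covers ∅
1(b) covers ∅
2(b) covers 1:b
3(b) covers 2:b
4(a) covers 3:b
5(b) covers 4:a
6(a) covers 5:b
7(a) covers 6:a
floor of heap: 0:i, 1:b
completions by unplaced set U, small U first (add the entries for U minus each lowest piece of U):
  |U|=1: {0}:1  {7}:1
  |U|=2: {0,7}:2  {6,7}:1
  |U|=3: {0,6,7}:3  {5,6,7}:1
  |U|=4: {0,5,6,7}:4  {4,5,6,7}:1
  |U|=5: {0,4,5,6,7}:5  {3,4,5,6,7}:1
  |U|=6: {0,3,4,5,6,7}:6  {2,3,4,5,6,7}:1
  start at 0(i): 1
  start at 1(b): 7
sum over floor = 8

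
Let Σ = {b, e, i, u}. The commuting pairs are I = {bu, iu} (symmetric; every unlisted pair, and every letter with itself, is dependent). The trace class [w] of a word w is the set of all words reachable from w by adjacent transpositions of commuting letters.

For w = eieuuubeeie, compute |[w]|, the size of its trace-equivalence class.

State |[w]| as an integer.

4

0(e) covers ∅
1(i) covers 0:e
2(e) covers 1:i
3(u) covers 2:e
4(u) covers 3:u
5(u) covers 4:u
6(b) covers 2:e
7(e) covers 5:u, 6:b
8(e) covers 7:e
9(i) covers 8:e
10(e) covers 9:i
floor of heap: 0:e
completions by unplaced set U, small U first (add the entries for U minus each lowest piece of U):
  |U|=1: {10}:1
  |U|=2: {9,10}:1
  |U|=3: {8,9,10}:1
  |U|=4: {7,8,9,10}:1
  |U|=5: {5,7,8,9,10}:1  {6,7,8,9,10}:1
  |U|=6: {4,5,7,8,9,10}:1  {5,6,7,8,9,10}:2
  |U|=7: {3,4,5,7,8,9,10}:1  {4,5,6,7,8,9,10}:3
  |U|=8: {3,4,5,6,7,8,9,10}:4
  |U|=9: {2,3,4,5,6,7,8,9,10}:4
  start at 0(e): 4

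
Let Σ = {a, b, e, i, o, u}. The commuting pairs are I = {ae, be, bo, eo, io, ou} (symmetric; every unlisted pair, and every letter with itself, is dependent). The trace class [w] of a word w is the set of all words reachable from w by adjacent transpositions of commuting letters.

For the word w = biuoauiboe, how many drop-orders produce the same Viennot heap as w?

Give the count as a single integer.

drop 0:b onto floor
drop 1:i onto {0:b}
drop 2:u onto {1:i}
drop 3:o onto floor
drop 4:a onto {2:u, 3:o}
drop 5:u onto {4:a}
drop 6:i onto {5:u}
drop 7:b onto {6:i}
drop 8:o onto {4:a}
drop 9:e onto {6:i}
ground layer = {0:b, 3:o}
drop-orders for the pieces not yet dropped (sum over which currently-grounded one goes next):
  1 to go: {7} 1  {8} 1  {9} 1
  2 to go: {7,8} 2  {7,9} 2  {8,9} 2
  3 to go: {6,7,9} 2  {7,8,9} 6
  4 to go: {5,6,7,9} 2  {6,7,8,9} 8
  5 to go: {5,6,7,8,9} 10
  6 to go: {4,5,6,7,8,9} 10
  7 to go: {2,4,5,6,7,8,9} 10  {3,4,5,6,7,8,9} 10
  8 to go: {1,2,4,5,6,7,8,9} 10  {2,3,4,5,6,7,8,9} 20
  if 0:b drops first: 30 orders
  if 3:o drops first: 10 orders
heap linearizations: 40

40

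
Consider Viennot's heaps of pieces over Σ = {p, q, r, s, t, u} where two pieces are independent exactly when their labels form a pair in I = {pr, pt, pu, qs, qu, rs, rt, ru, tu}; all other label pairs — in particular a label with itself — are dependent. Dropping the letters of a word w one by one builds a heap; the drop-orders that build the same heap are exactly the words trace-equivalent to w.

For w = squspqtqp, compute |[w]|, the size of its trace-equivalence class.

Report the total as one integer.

0(s) covers ∅
1(q) covers ∅
2(u) covers 0:s
3(s) covers 2:u
4(p) covers 1:q, 3:s
5(q) covers 4:p
6(t) covers 5:q
7(q) covers 6:t
8(p) covers 7:q
floor of heap: 0:s, 1:q
completions by unplaced set U, small U first (add the entries for U minus each lowest piece of U):
  |U|=1: {8}:1
  |U|=2: {7,8}:1
  |U|=3: {6,7,8}:1
  |U|=4: {5,6,7,8}:1
  |U|=5: {4,5,6,7,8}:1
  |U|=6: {1,4,5,6,7,8}:1  {3,4,5,6,7,8}:1
  |U|=7: {1,3,4,5,6,7,8}:2  {2,3,4,5,6,7,8}:1
  start at 0(s): 3
  start at 1(q): 1
sum over floor = 4

4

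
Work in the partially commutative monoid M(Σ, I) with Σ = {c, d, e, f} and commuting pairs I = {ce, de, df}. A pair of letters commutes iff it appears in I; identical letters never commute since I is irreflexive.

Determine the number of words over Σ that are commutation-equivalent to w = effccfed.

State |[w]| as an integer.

3

#0=e has no predecessor
#1=f depends on [0:e]
#2=f depends on [1:f]
#3=c depends on [2:f]
#4=c depends on [3:c]
#5=f depends on [4:c]
#6=e depends on [5:f]
#7=d depends on [4:c]
sources: [0:e]
N(rest) = Σ N(rest − s) over sources s of rest; N(one piece) = 1:
  size 1 → [6]=1  [7]=1
  size 2 → [5,6]=1  [6,7]=2
  size 3 → [5,6,7]=3
  size 4 → [4,5,6,7]=3
  size 5 → [3,4,5,6,7]=3
  size 6 → [2,3,4,5,6,7]=3
  first=0(e) contributes 3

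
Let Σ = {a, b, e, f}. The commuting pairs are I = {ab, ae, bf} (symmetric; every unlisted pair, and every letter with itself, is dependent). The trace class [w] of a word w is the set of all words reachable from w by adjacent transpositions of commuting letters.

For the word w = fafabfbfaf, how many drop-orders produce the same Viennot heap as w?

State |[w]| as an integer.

45

drop 0:f onto floor
drop 1:a onto {0:f}
drop 2:f onto {1:a}
drop 3:a onto {2:f}
drop 4:b onto floor
drop 5:f onto {3:a}
drop 6:b onto {4:b}
drop 7:f onto {5:f}
drop 8:a onto {7:f}
drop 9:f onto {8:a}
ground layer = {0:f, 4:b}
drop-orders for the pieces not yet dropped (sum over which currently-grounded one goes next):
  1 to go: {6} 1  {9} 1
  2 to go: {4,6} 1  {6,9} 2  {8,9} 1
  3 to go: {4,6,9} 3  {6,8,9} 3  {7,8,9} 1
  4 to go: {4,6,8,9} 6  {5,7,8,9} 1  {6,7,8,9} 4
  5 to go: {3,5,7,8,9} 1  {4,6,7,8,9} 10  {5,6,7,8,9} 5
  6 to go: {2,3,5,7,8,9} 1  {3,5,6,7,8,9} 6  {4,5,6,7,8,9} 15
  7 to go: {1,2,3,5,7,8,9} 1  {2,3,5,6,7,8,9} 7  {3,4,5,6,7,8,9} 21
  8 to go: {0,1,2,3,5,7,8,9} 1  {1,2,3,5,6,7,8,9} 8  {2,3,4,5,6,7,8,9} 28
  if 0:f drops first: 36 orders
  if 4:b drops first: 9 orders
heap linearizations: 45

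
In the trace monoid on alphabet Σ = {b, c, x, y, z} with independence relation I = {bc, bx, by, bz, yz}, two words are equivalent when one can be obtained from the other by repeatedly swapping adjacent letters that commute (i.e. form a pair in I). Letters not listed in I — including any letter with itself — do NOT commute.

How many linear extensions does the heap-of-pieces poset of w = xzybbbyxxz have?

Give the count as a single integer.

#0=x has no predecessor
#1=z depends on [0:x]
#2=y depends on [0:x]
#3=b has no predecessor
#4=b depends on [3:b]
#5=b depends on [4:b]
#6=y depends on [2:y]
#7=x depends on [1:z, 6:y]
#8=x depends on [7:x]
#9=z depends on [8:x]
sources: [0:x, 3:b]
N(rest) = Σ N(rest − s) over sources s of rest; N(one piece) = 1:
  size 1 → [5]=1  [9]=1
  size 2 → [4,5]=1  [5,9]=2  [8,9]=1
  size 3 → [3,4,5]=1  [4,5,9]=3  [5,8,9]=3  [7,8,9]=1
  size 4 → [1,7,8,9]=1  [3,4,5,9]=4  [4,5,8,9]=6  [5,7,8,9]=4  [6,7,8,9]=1
  size 5 → [1,5,7,8,9]=5  [1,6,7,8,9]=2  [2,6,7,8,9]=1  [3,4,5,8,9]=10  [4,5,7,8,9]=10  [5,6,7,8,9]=5
  size 6 → [1,2,6,7,8,9]=3  [1,4,5,7,8,9]=15  [1,5,6,7,8,9]=12  [2,5,6,7,8,9]=6  [3,4,5,7,8,9]=20  [4,5,6,7,8,9]=15
  size 7 → [0,1,2,6,7,8,9]=3  [1,2,5,6,7,8,9]=21  [1,3,4,5,7,8,9]=35  [1,4,5,6,7,8,9]=42  [2,4,5,6,7,8,9]=21  [3,4,5,6,7,8,9]=35
  size 8 → [0,1,2,5,6,7,8,9]=24  [1,2,4,5,6,7,8,9]=84  [1,3,4,5,6,7,8,9]=112  [2,3,4,5,6,7,8,9]=56
  first=0(x) contributes 252
  first=3(b) contributes 108
|[w]| = 360

360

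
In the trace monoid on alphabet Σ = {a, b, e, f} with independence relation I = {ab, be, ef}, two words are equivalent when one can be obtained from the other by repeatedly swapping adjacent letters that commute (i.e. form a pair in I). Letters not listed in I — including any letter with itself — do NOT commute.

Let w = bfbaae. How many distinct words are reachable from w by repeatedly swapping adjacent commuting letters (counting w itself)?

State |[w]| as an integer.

4

drop 0:b onto floor
drop 1:f onto {0:b}
drop 2:b onto {1:f}
drop 3:a onto {1:f}
drop 4:a onto {3:a}
drop 5:e onto {4:a}
ground layer = {0:b}
drop-orders for the pieces not yet dropped (sum over which currently-grounded one goes next):
  1 to go: {2} 1  {5} 1
  2 to go: {2,5} 2  {4,5} 1
  3 to go: {2,4,5} 3  {3,4,5} 1
  4 to go: {2,3,4,5} 4
  if 0:b drops first: 4 orders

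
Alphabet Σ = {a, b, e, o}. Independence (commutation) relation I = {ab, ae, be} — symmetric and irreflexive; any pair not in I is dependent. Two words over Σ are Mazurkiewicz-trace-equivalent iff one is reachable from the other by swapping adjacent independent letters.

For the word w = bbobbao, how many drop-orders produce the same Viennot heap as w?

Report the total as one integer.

3

0(b) covers ∅
1(b) covers 0:b
2(o) covers 1:b
3(b) covers 2:o
4(b) covers 3:b
5(a) covers 2:o
6(o) covers 4:b, 5:a
floor of heap: 0:b
completions by unplaced set U, small U first (add the entries for U minus each lowest piece of U):
  |U|=1: {6}:1
  |U|=2: {4,6}:1  {5,6}:1
  |U|=3: {3,4,6}:1  {4,5,6}:2
  |U|=4: {3,4,5,6}:3
  |U|=5: {2,3,4,5,6}:3
  start at 0(b): 3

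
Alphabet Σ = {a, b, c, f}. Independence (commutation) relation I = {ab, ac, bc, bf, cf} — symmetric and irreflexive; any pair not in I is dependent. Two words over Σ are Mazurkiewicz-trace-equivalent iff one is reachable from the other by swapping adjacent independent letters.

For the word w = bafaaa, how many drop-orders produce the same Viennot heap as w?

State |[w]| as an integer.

6

drop 0:b onto floor
drop 1:a onto floor
drop 2:f onto {1:a}
drop 3:a onto {2:f}
drop 4:a onto {3:a}
drop 5:a onto {4:a}
ground layer = {0:b, 1:a}
drop-orders for the pieces not yet dropped (sum over which currently-grounded one goes next):
  1 to go: {0} 1  {5} 1
  2 to go: {0,5} 2  {4,5} 1
  3 to go: {0,4,5} 3  {3,4,5} 1
  4 to go: {0,3,4,5} 4  {2,3,4,5} 1
  if 0:b drops first: 1 orders
  if 1:a drops first: 5 orders
heap linearizations: 6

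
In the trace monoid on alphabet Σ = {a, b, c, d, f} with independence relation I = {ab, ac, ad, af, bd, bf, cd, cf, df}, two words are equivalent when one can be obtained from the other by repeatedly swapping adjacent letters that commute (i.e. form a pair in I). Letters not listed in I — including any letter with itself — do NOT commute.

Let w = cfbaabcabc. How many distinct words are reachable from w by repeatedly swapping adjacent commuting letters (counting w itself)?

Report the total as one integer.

840

0(c) covers ∅
1(f) covers ∅
2(b) covers 0:c
3(a) covers ∅
4(a) covers 3:a
5(b) covers 2:b
6(c) covers 5:b
7(a) covers 4:a
8(b) covers 6:c
9(c) covers 8:b
floor of heap: 0:c, 1:f, 3:a
completions by unplaced set U, small U first (add the entries for U minus each lowest piece of U):
  |U|=1: {1}:1  {7}:1  {9}:1
  |U|=2: {1,7}:2  {1,9}:2  {4,7}:1  {7,9}:2  {8,9}:1
  |U|=3: {1,4,7}:3  {1,7,9}:6  {1,8,9}:3  {3,4,7}:1  {4,7,9}:3  {6,8,9}:1  {7,8,9}:3
  |U|=4: {1,3,4,7}:4  {1,4,7,9}:12  {1,6,8,9}:4  {1,7,8,9}:12  {3,4,7,9}:4  {4,7,8,9}:6  {5,6,8,9}:1  {6,7,8,9}:4
  |U|=5: {1,3,4,7,9}:20  {1,4,7,8,9}:30  {1,5,6,8,9}:5  {1,6,7,8,9}:20  {2,5,6,8,9}:1  {3,4,7,8,9}:10  {4,6,7,8,9}:10  {5,6,7,8,9}:5
  |U|=6: {0,2,5,6,8,9}:1  {1,2,5,6,8,9}:6  {1,3,4,7,8,9}:60  {1,4,6,7,8,9}:60  {1,5,6,7,8,9}:30  {2,5,6,7,8,9}:6  {3,4,6,7,8,9}:20  {4,5,6,7,8,9}:15
  |U|=7: {0,1,2,5,6,8,9}:7  {0,2,5,6,7,8,9}:7  {1,2,5,6,7,8,9}:42  {1,3,4,6,7,8,9}:140  {1,4,5,6,7,8,9}:105  {2,4,5,6,7,8,9}:21  {3,4,5,6,7,8,9}:35
  |U|=8: {0,1,2,5,6,7,8,9}:56  {0,2,4,5,6,7,8,9}:28  {1,2,4,5,6,7,8,9}:168  {1,3,4,5,6,7,8,9}:280  {2,3,4,5,6,7,8,9}:56
  start at 0(c): 504
  start at 1(f): 84
  start at 3(a): 252
sum over floor = 840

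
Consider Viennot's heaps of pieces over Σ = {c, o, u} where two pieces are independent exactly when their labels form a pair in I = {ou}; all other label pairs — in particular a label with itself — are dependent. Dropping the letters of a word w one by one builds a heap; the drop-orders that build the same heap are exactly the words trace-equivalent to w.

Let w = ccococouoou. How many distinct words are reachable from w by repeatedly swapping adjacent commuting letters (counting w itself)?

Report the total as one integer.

10

#0=c has no predecessor
#1=c depends on [0:c]
#2=o depends on [1:c]
#3=c depends on [2:o]
#4=o depends on [3:c]
#5=c depends on [4:o]
#6=o depends on [5:c]
#7=u depends on [5:c]
#8=o depends on [6:o]
#9=o depends on [8:o]
#10=u depends on [7:u]
sources: [0:c]
N(rest) = Σ N(rest − s) over sources s of rest; N(one piece) = 1:
  size 1 → [9]=1  [10]=1
  size 2 → [7,10]=1  [8,9]=1  [9,10]=2
  size 3 → [6,8,9]=1  [7,9,10]=3  [8,9,10]=3
  size 4 → [6,8,9,10]=4  [7,8,9,10]=6
  size 5 → [6,7,8,9,10]=10
  size 6 → [5,6,7,8,9,10]=10
  size 7 → [4,5,6,7,8,9,10]=10
  size 8 → [3,4,5,6,7,8,9,10]=10
  size 9 → [2,3,4,5,6,7,8,9,10]=10
  first=0(c) contributes 10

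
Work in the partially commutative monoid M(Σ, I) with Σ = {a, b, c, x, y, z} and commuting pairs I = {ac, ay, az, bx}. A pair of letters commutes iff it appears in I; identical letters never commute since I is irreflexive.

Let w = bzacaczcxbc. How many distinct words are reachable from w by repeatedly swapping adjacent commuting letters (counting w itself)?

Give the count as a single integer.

drop 0:b onto floor
drop 1:z onto {0:b}
drop 2:a onto {0:b}
drop 3:c onto {1:z}
drop 4:a onto {2:a}
drop 5:c onto {3:c}
drop 6:z onto {5:c}
drop 7:c onto {6:z}
drop 8:x onto {4:a, 7:c}
drop 9:b onto {4:a, 7:c}
drop 10:c onto {8:x, 9:b}
ground layer = {0:b}
drop-orders for the pieces not yet dropped (sum over which currently-grounded one goes next):
  1 to go: {10} 1
  2 to go: {8,10} 1  {9,10} 1
  3 to go: {8,9,10} 2
  4 to go: {4,8,9,10} 2  {7,8,9,10} 2
  5 to go: {2,4,8,9,10} 2  {4,7,8,9,10} 4  {6,7,8,9,10} 2
  6 to go: {2,4,7,8,9,10} 6  {4,6,7,8,9,10} 6  {5,6,7,8,9,10} 2
  7 to go: {2,4,6,7,8,9,10} 12  {3,5,6,7,8,9,10} 2  {4,5,6,7,8,9,10} 8
  8 to go: {1,3,5,6,7,8,9,10} 2  {2,4,5,6,7,8,9,10} 20  {3,4,5,6,7,8,9,10} 10
  9 to go: {1,3,4,5,6,7,8,9,10} 12  {2,3,4,5,6,7,8,9,10} 30
  if 0:b drops first: 42 orders

42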